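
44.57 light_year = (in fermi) 4.217e+32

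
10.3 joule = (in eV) 6.429e+19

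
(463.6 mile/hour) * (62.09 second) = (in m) 1.287e+04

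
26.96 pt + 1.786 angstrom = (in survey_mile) 5.91e-06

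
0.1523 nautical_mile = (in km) 0.2821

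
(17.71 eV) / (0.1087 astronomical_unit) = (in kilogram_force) 1.779e-29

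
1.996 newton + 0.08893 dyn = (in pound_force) 0.4487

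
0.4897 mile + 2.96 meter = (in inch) 3.114e+04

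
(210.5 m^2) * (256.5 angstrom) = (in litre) 0.005399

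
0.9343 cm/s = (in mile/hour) 0.0209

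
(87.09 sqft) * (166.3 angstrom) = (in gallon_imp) 2.96e-05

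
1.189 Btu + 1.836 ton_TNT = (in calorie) 1.836e+09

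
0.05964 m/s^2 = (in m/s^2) 0.05964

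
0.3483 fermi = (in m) 3.483e-16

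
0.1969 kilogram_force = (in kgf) 0.1969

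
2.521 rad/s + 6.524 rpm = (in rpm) 30.6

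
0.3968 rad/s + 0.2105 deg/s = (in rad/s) 0.4005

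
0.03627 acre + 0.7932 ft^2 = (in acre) 0.03629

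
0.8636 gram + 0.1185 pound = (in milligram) 5.461e+04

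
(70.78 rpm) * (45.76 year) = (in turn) 1.702e+09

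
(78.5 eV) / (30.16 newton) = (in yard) 4.561e-19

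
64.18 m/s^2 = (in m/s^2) 64.18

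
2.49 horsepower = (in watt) 1857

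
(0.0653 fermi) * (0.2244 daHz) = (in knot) 2.848e-16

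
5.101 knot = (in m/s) 2.624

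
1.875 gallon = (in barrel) 0.04464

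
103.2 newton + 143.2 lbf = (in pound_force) 166.4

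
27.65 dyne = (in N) 0.0002765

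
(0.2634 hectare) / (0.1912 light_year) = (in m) 1.456e-12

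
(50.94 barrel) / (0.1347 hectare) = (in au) 4.019e-14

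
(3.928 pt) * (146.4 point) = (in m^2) 7.157e-05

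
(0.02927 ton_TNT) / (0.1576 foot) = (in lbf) 5.731e+08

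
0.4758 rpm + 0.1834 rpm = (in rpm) 0.6592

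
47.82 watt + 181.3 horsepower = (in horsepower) 181.4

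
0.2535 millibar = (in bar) 0.0002535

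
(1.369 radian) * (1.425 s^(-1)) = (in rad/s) 1.951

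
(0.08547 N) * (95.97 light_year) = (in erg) 7.76e+23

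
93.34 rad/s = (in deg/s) 5348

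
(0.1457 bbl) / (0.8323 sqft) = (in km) 0.0002996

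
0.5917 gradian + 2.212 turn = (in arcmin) 4.781e+04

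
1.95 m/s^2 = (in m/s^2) 1.95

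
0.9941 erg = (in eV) 6.205e+11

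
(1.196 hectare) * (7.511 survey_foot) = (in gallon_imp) 6.023e+06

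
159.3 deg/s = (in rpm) 26.55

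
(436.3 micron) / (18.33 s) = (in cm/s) 0.00238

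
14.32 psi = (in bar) 0.9873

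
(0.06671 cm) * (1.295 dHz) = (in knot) 0.0001679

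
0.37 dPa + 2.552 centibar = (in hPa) 25.52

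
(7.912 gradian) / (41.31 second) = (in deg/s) 0.1724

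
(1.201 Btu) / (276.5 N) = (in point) 1.299e+04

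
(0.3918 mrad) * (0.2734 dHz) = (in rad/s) 1.071e-05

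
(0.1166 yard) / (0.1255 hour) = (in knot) 0.0004587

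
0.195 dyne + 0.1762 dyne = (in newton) 3.712e-06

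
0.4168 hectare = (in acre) 1.03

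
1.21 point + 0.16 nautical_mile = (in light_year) 3.132e-14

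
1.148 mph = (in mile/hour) 1.148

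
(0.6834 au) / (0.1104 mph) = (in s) 2.071e+12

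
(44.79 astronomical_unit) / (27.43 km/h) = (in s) 8.794e+11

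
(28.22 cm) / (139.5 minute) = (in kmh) 0.0001214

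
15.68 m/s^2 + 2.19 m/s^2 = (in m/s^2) 17.87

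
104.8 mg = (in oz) 0.003697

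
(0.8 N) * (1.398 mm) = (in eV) 6.981e+15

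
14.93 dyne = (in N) 0.0001493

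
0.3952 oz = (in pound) 0.0247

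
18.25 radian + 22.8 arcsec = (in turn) 2.905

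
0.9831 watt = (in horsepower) 0.001318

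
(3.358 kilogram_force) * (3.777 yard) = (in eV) 7.099e+20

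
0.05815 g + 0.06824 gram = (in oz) 0.004458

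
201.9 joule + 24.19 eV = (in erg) 2.019e+09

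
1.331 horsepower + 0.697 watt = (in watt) 993.2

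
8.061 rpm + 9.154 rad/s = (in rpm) 95.48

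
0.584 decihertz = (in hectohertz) 0.000584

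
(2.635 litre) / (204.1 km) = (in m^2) 1.291e-08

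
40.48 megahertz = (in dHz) 4.048e+08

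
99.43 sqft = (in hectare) 0.0009237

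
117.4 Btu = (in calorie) 2.96e+04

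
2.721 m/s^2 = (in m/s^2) 2.721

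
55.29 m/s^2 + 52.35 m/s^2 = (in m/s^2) 107.6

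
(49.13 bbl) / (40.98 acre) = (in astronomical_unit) 3.148e-16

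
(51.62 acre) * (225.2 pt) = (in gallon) 4.384e+06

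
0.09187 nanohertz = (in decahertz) 9.187e-12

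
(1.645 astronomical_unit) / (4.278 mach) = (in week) 279.3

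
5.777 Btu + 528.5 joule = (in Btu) 6.278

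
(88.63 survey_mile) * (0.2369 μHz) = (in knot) 0.06568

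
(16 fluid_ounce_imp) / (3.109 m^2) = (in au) 9.774e-16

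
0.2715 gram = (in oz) 0.009577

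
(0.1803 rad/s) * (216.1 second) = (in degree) 2232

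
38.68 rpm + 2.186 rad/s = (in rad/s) 6.237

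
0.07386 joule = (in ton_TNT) 1.765e-11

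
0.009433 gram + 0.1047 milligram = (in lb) 2.103e-05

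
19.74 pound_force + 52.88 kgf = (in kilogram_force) 61.83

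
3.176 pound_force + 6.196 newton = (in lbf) 4.569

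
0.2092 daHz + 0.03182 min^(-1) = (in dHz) 20.93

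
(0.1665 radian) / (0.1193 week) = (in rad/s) 2.308e-06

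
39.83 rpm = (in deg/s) 239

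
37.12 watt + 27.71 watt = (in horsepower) 0.08694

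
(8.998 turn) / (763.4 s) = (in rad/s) 0.07406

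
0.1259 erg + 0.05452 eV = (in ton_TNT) 3.009e-18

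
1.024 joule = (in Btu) 0.0009706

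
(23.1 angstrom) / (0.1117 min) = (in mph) 7.71e-10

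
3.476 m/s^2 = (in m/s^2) 3.476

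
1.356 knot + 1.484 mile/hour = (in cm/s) 136.1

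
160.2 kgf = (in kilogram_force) 160.2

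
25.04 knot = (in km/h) 46.37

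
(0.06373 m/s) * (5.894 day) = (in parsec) 1.052e-12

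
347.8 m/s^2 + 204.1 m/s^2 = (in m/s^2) 551.9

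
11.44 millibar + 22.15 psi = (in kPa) 153.9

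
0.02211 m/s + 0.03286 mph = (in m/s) 0.0368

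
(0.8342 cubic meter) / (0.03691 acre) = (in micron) 5585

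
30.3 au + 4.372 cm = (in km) 4.533e+09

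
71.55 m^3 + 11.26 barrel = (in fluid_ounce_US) 2.48e+06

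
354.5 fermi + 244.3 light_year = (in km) 2.311e+15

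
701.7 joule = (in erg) 7.017e+09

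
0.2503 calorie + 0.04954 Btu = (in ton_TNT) 1.274e-08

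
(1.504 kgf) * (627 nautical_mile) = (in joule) 1.713e+07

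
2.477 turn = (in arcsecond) 3.21e+06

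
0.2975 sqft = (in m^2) 0.02764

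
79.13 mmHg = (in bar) 0.1055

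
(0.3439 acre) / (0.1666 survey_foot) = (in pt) 7.769e+07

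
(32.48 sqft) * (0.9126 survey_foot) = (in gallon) 221.7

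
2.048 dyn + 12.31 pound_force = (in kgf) 5.584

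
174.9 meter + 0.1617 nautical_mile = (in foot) 1556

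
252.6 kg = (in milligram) 2.526e+08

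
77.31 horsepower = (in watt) 5.765e+04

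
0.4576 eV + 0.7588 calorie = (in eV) 1.982e+19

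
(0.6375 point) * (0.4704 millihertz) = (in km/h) 3.808e-07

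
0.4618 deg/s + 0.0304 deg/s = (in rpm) 0.08203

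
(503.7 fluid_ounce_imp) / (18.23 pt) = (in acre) 0.0005499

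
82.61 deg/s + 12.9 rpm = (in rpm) 26.67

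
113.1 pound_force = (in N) 503.1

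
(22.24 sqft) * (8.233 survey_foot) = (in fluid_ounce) 1.753e+05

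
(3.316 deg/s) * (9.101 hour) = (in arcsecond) 3.911e+08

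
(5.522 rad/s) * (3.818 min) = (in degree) 7.248e+04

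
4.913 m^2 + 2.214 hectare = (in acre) 5.472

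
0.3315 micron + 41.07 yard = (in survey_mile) 0.02334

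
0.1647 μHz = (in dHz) 1.647e-06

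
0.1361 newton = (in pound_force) 0.0306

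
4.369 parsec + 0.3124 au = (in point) 3.821e+20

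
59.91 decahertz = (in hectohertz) 5.991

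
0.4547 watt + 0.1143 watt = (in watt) 0.569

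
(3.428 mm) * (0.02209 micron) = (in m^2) 7.572e-11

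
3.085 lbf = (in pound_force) 3.085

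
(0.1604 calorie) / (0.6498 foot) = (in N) 3.388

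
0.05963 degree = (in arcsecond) 214.7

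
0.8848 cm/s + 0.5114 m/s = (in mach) 0.001528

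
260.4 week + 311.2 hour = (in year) 5.029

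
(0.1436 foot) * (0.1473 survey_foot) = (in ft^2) 0.02115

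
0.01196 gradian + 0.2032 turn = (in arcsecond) 2.634e+05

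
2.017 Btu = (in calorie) 508.6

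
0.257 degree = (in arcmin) 15.42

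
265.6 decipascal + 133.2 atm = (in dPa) 1.35e+08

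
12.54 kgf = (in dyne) 1.23e+07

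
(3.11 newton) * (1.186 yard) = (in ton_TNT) 8.061e-10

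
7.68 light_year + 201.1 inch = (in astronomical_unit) 4.857e+05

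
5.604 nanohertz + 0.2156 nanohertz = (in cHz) 5.82e-07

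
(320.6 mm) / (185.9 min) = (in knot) 5.587e-05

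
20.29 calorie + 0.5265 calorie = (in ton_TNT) 2.082e-08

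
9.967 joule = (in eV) 6.221e+19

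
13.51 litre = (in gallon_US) 3.569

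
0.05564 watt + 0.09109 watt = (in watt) 0.1467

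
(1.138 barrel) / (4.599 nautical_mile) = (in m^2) 2.124e-05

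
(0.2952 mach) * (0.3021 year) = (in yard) 1.047e+09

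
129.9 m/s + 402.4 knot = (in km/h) 1213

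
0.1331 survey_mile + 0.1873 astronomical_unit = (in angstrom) 2.802e+20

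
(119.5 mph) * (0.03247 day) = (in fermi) 1.499e+20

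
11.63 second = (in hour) 0.003231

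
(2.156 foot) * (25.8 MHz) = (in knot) 3.296e+07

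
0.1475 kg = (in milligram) 1.475e+05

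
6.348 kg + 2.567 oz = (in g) 6421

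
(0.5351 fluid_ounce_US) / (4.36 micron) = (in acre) 0.0008969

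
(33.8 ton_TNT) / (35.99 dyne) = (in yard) 4.297e+14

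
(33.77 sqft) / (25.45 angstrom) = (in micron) 1.233e+15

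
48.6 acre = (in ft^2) 2.117e+06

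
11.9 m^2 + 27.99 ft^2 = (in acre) 0.003583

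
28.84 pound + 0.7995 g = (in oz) 461.5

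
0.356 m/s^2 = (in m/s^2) 0.356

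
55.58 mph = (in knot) 48.3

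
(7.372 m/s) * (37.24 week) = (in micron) 1.66e+14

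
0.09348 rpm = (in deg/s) 0.5609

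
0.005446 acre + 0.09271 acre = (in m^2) 397.2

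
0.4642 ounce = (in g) 13.16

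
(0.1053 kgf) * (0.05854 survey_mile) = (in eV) 6.072e+20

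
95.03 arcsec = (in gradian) 0.02933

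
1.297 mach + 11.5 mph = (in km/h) 1608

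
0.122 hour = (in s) 439.2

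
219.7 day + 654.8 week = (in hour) 1.153e+05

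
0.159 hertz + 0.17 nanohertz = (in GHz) 1.59e-10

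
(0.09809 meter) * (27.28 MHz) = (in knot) 5.202e+06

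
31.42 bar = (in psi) 455.7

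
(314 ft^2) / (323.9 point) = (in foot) 837.6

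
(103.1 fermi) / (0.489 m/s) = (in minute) 3.514e-15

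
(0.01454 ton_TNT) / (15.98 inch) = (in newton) 1.499e+08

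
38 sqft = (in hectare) 0.000353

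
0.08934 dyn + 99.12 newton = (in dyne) 9.912e+06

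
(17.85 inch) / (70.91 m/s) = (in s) 0.006394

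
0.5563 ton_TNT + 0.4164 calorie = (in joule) 2.328e+09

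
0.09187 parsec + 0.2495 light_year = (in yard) 5.682e+15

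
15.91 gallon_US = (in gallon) 15.91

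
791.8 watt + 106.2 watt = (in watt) 898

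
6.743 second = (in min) 0.1124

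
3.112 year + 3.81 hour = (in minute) 1.636e+06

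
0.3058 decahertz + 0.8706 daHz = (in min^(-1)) 705.8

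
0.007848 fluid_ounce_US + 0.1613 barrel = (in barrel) 0.1613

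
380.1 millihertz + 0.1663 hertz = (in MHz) 5.464e-07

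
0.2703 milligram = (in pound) 5.959e-07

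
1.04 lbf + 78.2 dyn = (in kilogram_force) 0.4718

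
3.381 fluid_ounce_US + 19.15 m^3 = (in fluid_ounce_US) 6.475e+05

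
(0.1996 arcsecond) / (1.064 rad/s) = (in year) 2.884e-14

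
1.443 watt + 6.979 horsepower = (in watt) 5206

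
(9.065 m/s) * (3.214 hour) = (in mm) 1.049e+08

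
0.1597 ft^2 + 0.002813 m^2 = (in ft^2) 0.19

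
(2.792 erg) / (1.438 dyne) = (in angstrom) 1.942e+08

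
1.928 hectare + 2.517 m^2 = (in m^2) 1.928e+04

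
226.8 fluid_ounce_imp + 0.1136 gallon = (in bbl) 0.04324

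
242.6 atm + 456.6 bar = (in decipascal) 7.024e+08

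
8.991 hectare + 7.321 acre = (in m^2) 1.195e+05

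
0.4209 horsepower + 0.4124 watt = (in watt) 314.3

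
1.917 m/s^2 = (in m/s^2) 1.917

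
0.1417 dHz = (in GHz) 1.417e-11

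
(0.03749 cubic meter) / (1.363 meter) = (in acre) 6.797e-06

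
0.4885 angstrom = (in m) 4.885e-11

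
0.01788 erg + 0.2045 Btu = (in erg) 2.158e+09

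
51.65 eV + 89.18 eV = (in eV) 140.8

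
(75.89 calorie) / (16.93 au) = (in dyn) 1.254e-05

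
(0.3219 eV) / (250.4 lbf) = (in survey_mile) 2.877e-26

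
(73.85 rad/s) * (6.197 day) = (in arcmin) 1.359e+11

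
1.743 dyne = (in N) 1.743e-05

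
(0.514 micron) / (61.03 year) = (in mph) 5.974e-16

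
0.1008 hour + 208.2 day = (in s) 1.799e+07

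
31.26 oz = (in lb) 1.954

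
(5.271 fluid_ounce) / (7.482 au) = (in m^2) 1.393e-16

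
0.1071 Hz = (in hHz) 0.001071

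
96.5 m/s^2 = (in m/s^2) 96.5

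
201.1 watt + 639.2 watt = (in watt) 840.3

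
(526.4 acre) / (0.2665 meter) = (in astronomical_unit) 5.343e-05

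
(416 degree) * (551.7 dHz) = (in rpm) 3825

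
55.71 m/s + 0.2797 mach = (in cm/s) 1.509e+04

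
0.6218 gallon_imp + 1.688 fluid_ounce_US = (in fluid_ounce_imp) 101.2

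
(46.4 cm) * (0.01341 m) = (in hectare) 6.222e-07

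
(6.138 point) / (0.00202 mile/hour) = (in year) 7.604e-08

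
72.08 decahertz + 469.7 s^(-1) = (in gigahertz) 1.191e-06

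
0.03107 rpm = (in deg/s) 0.1864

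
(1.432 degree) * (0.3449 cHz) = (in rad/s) 8.62e-05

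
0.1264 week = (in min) 1274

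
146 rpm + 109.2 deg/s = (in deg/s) 985.2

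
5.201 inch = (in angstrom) 1.321e+09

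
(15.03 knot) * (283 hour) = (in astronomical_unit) 5.266e-05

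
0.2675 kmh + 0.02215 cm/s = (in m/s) 0.07453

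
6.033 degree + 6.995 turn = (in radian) 44.06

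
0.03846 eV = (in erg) 6.162e-14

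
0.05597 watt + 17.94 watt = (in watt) 18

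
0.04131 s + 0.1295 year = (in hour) 1134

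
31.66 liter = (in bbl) 0.1991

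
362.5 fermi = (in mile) 2.252e-16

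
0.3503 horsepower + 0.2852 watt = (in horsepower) 0.3507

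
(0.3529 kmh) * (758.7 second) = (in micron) 7.437e+07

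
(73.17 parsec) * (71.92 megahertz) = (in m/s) 1.624e+26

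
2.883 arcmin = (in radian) 0.0008386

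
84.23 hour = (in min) 5054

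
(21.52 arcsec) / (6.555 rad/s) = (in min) 2.653e-07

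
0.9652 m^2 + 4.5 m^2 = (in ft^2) 58.83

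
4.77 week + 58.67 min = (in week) 4.776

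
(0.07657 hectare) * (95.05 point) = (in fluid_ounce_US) 8.682e+05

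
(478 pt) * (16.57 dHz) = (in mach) 0.0008206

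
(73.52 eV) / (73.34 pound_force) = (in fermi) 3.611e-05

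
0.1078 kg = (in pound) 0.2377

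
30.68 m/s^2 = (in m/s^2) 30.68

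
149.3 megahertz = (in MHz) 149.3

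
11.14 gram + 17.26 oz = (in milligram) 5.005e+05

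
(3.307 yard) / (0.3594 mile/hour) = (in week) 3.112e-05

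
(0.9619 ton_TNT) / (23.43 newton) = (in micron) 1.718e+14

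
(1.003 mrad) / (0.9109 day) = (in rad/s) 1.274e-08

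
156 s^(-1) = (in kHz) 0.156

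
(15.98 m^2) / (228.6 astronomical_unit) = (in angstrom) 0.004673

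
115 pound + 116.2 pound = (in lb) 231.2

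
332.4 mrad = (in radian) 0.3324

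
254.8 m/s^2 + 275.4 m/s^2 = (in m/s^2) 530.2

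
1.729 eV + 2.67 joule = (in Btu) 0.002531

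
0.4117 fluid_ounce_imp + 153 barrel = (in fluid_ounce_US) 8.225e+05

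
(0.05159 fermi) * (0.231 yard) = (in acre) 2.693e-21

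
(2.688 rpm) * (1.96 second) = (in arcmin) 1897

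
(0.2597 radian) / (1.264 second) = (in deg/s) 11.77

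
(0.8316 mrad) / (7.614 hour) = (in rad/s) 3.034e-08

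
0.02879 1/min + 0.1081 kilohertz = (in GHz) 1.081e-07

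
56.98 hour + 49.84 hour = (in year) 0.01219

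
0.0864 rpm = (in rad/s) 0.009048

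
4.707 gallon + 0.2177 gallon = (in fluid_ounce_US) 630.4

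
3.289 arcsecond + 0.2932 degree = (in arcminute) 17.65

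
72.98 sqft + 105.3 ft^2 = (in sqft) 178.3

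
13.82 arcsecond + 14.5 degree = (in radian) 0.2531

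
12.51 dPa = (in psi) 0.0001814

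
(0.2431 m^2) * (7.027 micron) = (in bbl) 1.074e-05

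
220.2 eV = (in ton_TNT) 8.432e-27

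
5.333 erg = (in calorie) 1.275e-07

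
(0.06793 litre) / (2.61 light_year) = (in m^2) 2.751e-21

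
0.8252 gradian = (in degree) 0.7427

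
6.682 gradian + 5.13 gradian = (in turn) 0.02953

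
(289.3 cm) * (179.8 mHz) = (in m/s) 0.5202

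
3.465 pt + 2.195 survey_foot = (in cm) 67.03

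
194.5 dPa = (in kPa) 0.01945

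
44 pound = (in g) 1.996e+04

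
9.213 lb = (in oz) 147.4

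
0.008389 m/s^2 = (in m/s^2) 0.008389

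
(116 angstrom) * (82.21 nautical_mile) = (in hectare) 1.766e-07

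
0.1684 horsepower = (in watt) 125.6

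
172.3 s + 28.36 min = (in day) 0.02169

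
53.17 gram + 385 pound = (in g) 1.747e+05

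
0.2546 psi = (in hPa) 17.55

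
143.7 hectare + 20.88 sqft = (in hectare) 143.7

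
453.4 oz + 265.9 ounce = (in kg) 20.39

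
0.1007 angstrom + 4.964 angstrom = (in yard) 5.539e-10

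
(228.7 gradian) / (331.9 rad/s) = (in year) 3.432e-10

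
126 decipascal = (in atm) 0.0001244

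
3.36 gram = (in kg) 0.00336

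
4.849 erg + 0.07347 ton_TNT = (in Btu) 2.914e+05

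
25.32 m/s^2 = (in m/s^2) 25.32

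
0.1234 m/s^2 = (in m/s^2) 0.1234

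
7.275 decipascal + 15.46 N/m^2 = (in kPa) 0.01619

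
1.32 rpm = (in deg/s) 7.92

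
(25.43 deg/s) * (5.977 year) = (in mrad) 8.366e+10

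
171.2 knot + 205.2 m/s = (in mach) 0.8613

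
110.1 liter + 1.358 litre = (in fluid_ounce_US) 3769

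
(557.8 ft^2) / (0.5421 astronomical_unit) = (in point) 1.811e-06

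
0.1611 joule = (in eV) 1.006e+18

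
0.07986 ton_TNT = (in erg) 3.341e+15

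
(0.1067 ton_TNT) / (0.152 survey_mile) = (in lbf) 4.103e+05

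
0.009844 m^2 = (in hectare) 9.844e-07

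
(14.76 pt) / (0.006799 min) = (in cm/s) 1.276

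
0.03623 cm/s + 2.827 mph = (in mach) 0.003713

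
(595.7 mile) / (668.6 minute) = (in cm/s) 2390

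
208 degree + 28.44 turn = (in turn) 29.02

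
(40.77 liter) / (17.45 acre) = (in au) 3.859e-18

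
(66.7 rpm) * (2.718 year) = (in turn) 9.529e+07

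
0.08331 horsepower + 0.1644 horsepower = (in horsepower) 0.2477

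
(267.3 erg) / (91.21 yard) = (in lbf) 7.205e-08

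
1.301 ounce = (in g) 36.88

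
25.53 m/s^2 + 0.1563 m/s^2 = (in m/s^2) 25.69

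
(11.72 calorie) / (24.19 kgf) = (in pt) 586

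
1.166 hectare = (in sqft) 1.255e+05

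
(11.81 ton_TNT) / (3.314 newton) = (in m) 1.491e+10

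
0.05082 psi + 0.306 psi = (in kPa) 2.46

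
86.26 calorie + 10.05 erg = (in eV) 2.253e+21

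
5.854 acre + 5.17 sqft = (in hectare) 2.369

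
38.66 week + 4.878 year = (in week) 293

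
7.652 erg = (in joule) 7.652e-07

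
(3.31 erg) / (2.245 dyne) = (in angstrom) 1.474e+08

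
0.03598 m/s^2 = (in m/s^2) 0.03598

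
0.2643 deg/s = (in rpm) 0.04405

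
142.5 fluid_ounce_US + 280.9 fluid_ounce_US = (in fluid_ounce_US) 423.4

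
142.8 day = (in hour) 3427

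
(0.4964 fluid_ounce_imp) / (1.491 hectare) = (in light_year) 9.999e-26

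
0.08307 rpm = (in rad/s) 0.008699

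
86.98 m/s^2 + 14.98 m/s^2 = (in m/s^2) 102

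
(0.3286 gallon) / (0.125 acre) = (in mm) 0.002459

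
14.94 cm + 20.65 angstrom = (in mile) 9.283e-05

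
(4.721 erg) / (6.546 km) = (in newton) 7.212e-11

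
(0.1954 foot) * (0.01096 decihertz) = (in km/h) 0.000235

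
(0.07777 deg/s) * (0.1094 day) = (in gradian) 816.8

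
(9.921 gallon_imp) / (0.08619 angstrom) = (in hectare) 5.233e+05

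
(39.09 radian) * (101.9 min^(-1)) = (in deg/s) 3804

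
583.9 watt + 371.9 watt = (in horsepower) 1.282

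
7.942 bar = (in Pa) 7.942e+05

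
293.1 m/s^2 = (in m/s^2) 293.1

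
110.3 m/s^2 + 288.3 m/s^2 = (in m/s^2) 398.6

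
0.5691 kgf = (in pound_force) 1.255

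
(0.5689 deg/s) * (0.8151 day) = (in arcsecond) 1.442e+08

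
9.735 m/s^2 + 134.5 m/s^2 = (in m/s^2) 144.2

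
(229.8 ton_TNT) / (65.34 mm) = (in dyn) 1.472e+18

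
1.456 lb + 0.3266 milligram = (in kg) 0.6604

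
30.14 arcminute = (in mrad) 8.767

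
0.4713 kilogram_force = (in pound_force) 1.039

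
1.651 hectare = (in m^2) 1.651e+04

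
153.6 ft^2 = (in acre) 0.003526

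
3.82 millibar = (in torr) 2.865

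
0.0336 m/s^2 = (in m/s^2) 0.0336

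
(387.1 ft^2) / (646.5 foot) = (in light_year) 1.929e-17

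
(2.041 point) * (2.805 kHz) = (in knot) 3.926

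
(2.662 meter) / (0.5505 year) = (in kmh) 5.52e-07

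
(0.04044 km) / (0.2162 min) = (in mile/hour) 6.974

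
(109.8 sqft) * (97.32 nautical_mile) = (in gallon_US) 4.857e+08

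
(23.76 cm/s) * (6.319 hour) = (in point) 1.532e+07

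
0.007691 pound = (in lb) 0.007691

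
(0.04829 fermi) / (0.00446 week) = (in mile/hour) 4.005e-20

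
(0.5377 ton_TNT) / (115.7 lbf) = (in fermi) 4.371e+21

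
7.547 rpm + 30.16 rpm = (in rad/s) 3.949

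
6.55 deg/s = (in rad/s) 0.1143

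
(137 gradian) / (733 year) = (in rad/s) 9.31e-11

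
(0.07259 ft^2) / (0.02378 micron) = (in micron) 2.836e+11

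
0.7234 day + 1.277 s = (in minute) 1042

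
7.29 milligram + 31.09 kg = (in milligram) 3.109e+07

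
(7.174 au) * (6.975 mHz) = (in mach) 2.198e+07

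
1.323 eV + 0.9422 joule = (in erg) 9.422e+06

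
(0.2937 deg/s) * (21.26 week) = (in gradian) 4.196e+06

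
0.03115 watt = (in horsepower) 4.177e-05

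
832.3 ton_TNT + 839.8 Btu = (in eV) 2.174e+31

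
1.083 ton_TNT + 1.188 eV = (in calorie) 1.083e+09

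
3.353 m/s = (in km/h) 12.07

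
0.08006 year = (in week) 4.175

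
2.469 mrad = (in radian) 0.002469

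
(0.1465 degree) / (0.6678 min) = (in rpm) 0.0006094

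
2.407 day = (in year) 0.006595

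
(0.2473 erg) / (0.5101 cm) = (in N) 4.848e-06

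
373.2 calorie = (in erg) 1.561e+10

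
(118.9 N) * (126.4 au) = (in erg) 2.248e+22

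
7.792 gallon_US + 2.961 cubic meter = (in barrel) 18.81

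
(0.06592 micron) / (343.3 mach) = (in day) 6.527e-18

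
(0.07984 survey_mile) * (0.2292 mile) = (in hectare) 4.74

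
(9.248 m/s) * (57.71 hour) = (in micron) 1.921e+12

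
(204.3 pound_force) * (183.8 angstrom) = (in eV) 1.043e+14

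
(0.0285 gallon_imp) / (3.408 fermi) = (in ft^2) 4.092e+11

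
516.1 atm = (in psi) 7585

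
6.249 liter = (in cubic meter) 0.006249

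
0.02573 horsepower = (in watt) 19.19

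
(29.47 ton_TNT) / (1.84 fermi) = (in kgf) 6.833e+24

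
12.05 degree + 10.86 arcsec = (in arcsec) 4.339e+04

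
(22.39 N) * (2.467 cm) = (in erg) 5.524e+06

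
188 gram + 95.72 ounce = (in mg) 2.902e+06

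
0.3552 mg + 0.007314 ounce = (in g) 0.2077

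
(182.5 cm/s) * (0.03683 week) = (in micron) 4.065e+10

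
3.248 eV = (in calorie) 1.244e-19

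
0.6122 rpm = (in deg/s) 3.673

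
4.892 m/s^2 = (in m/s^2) 4.892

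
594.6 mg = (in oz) 0.02097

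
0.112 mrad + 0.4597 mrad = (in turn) 9.099e-05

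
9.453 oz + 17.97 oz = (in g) 777.4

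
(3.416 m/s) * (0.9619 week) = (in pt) 5.633e+09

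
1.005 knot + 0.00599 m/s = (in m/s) 0.523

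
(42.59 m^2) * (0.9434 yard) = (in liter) 3.674e+04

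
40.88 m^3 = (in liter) 4.088e+04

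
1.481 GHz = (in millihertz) 1.481e+12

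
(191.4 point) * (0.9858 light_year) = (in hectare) 6.297e+10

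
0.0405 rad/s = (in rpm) 0.3867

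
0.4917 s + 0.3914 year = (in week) 20.41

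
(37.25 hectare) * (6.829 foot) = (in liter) 7.754e+08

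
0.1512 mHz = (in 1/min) 0.009072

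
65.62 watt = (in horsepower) 0.088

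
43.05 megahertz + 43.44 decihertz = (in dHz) 4.305e+08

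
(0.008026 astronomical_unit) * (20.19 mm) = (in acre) 5990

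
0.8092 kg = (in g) 809.2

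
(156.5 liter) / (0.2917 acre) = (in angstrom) 1.326e+06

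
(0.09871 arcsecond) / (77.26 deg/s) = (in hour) 9.858e-11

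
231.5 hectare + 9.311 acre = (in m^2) 2.353e+06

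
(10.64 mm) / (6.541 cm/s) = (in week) 2.69e-07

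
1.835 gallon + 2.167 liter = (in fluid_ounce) 308.2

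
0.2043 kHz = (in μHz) 2.043e+08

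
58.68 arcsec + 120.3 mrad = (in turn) 0.01919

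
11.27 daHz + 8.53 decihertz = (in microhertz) 1.136e+08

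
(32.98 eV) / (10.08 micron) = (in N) 5.242e-13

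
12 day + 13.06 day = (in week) 3.58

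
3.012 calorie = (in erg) 1.26e+08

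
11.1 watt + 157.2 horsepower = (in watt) 1.172e+05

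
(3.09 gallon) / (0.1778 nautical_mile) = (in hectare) 3.552e-09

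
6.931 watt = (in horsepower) 0.009295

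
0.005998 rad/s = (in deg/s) 0.3437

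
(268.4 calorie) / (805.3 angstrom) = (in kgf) 1.422e+09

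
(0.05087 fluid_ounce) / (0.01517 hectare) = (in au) 6.629e-20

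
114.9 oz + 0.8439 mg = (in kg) 3.257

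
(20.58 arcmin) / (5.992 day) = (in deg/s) 6.625e-07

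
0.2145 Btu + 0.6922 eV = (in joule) 226.3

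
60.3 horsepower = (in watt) 4.497e+04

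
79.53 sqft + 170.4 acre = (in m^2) 6.896e+05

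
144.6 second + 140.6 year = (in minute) 7.39e+07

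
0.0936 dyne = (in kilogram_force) 9.545e-08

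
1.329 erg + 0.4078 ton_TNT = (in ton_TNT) 0.4078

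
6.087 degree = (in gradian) 6.763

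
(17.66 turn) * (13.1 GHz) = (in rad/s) 1.454e+12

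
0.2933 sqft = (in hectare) 2.725e-06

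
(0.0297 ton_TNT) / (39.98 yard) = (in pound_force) 7.642e+05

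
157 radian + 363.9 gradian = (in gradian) 1.036e+04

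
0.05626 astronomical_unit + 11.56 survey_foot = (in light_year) 8.896e-07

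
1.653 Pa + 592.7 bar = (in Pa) 5.927e+07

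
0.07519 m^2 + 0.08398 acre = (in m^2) 339.9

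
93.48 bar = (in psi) 1356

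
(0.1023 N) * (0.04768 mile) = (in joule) 7.85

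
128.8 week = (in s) 7.79e+07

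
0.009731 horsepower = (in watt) 7.256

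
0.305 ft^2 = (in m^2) 0.02834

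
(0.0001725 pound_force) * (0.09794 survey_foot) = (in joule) 2.291e-05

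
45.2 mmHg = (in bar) 0.06026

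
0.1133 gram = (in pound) 0.0002498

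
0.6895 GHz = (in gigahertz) 0.6895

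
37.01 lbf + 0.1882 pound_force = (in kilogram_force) 16.87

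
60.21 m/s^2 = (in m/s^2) 60.21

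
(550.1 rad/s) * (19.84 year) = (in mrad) 3.442e+14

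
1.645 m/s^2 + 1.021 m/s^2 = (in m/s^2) 2.666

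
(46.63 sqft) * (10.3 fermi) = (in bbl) 2.807e-13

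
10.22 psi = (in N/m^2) 7.046e+04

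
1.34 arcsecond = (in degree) 0.0003722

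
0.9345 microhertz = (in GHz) 9.345e-16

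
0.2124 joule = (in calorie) 0.05076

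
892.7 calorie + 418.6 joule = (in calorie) 992.7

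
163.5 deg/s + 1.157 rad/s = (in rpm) 38.3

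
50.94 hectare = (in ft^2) 5.483e+06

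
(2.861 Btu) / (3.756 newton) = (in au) 5.372e-09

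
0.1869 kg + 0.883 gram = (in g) 187.8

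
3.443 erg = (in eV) 2.149e+12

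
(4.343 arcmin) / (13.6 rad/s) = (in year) 2.946e-12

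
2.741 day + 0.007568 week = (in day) 2.794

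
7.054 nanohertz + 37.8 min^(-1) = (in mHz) 630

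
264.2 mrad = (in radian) 0.2642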